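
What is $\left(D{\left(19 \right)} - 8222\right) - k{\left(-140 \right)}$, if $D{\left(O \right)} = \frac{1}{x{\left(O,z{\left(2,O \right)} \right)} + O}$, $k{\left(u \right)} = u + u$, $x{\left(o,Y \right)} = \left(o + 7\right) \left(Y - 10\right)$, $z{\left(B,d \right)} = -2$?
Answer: $- \frac{2327007}{293} \approx -7942.0$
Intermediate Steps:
$x{\left(o,Y \right)} = \left(-10 + Y\right) \left(7 + o\right)$ ($x{\left(o,Y \right)} = \left(7 + o\right) \left(-10 + Y\right) = \left(-10 + Y\right) \left(7 + o\right)$)
$k{\left(u \right)} = 2 u$
$D{\left(O \right)} = \frac{1}{-84 - 11 O}$ ($D{\left(O \right)} = \frac{1}{\left(-70 - 10 O + 7 \left(-2\right) - 2 O\right) + O} = \frac{1}{\left(-70 - 10 O - 14 - 2 O\right) + O} = \frac{1}{\left(-84 - 12 O\right) + O} = \frac{1}{-84 - 11 O}$)
$\left(D{\left(19 \right)} - 8222\right) - k{\left(-140 \right)} = \left(- \frac{1}{84 + 11 \cdot 19} - 8222\right) - 2 \left(-140\right) = \left(- \frac{1}{84 + 209} - 8222\right) - -280 = \left(- \frac{1}{293} - 8222\right) + 280 = - \frac{2409047}{293} + 280 = - \frac{2327007}{293}$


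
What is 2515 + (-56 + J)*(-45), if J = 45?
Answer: 3010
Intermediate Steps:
2515 + (-56 + J)*(-45) = 2515 + (-56 + 45)*(-45) = 2515 - 11*(-45) = 2515 + 495 = 3010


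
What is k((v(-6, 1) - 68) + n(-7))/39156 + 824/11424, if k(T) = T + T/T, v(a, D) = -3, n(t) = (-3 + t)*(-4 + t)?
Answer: 340849/4659564 ≈ 0.073150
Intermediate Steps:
n(t) = (-4 + t)*(-3 + t)
k(T) = 1 + T (k(T) = T + 1 = 1 + T)
k((v(-6, 1) - 68) + n(-7))/39156 + 824/11424 = (1 + ((-3 - 68) + (12 + (-7)² - 7*(-7))))/39156 + 824/11424 = (1 + (-71 + (12 + 49 + 49)))*(1/39156) + 824*(1/11424) = (1 + (-71 + 110))*(1/39156) + 103/1428 = (1 + 39)*(1/39156) + 103/1428 = 40*(1/39156) + 103/1428 = 10/9789 + 103/1428 = 340849/4659564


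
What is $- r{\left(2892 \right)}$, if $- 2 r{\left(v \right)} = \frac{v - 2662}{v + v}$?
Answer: $\frac{115}{5784} \approx 0.019882$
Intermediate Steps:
$r{\left(v \right)} = - \frac{-2662 + v}{4 v}$ ($r{\left(v \right)} = - \frac{\left(v - 2662\right) \frac{1}{v + v}}{2} = - \frac{\left(-2662 + v\right) \frac{1}{2 v}}{2} = - \frac{\frac{1}{2} \frac{1}{v} \left(-2662 + v\right)}{2} = - \frac{-2662 + v}{4 v}$)
$- r{\left(2892 \right)} = - \frac{2662 - 2892}{4 \cdot 2892} = - \frac{-230}{4 \cdot 2892} = \left(-1\right) \left(- \frac{115}{5784}\right) = \frac{115}{5784}$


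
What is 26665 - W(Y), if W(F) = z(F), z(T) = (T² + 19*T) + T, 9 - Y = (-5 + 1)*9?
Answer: 23740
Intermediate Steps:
Y = 45 (Y = 9 - (-5 + 1)*9 = 9 - (-4)*9 = 9 - 1*(-36) = 9 + 36 = 45)
z(T) = T² + 20*T
W(F) = F*(20 + F)
26665 - W(Y) = 26665 - 45*(20 + 45) = 26665 - 45*65 = 26665 - 1*2925 = 26665 - 2925 = 23740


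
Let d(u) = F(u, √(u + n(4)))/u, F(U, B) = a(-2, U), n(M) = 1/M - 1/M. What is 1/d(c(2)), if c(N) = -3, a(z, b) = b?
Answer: 1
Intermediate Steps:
n(M) = 0 (n(M) = 1/M - 1/M = 0)
F(U, B) = U
d(u) = 1 (d(u) = u/u = 1)
1/d(c(2)) = 1/1 = 1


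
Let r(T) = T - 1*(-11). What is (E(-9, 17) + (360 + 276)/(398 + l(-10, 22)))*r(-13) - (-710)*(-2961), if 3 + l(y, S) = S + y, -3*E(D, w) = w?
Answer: -2566910488/1221 ≈ -2.1023e+6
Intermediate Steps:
E(D, w) = -w/3
l(y, S) = -3 + S + y (l(y, S) = -3 + (S + y) = -3 + S + y)
r(T) = 11 + T (r(T) = T + 11 = 11 + T)
(E(-9, 17) + (360 + 276)/(398 + l(-10, 22)))*r(-13) - (-710)*(-2961) = (-1/3*17 + (360 + 276)/(398 + (-3 + 22 - 10)))*(11 - 13) - (-710)*(-2961) = (-17/3 + 636/(398 + 9))*(-2) - 1*2102310 = (-17/3 + 636/407)*(-2) - 2102310 = -5011/1221*(-2) - 2102310 = 10022/1221 - 2102310 = -2566910488/1221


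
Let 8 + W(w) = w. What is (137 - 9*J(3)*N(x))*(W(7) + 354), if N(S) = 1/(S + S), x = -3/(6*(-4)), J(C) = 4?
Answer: -2471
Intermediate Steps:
x = 1/8 (x = -3/(-24) = -3*(-1/24) = 1/8 ≈ 0.12500)
W(w) = -8 + w
N(S) = 1/(2*S)
(137 - 9*J(3)*N(x))*(W(7) + 354) = (137 - 36*1/(2*(1/8)))*((-8 + 7) + 354) = (137 - 36*(1/2)*8)*(-1 + 354) = (137 - 36*4)*353 = (137 - 9*16)*353 = (137 - 144)*353 = -7*353 = -2471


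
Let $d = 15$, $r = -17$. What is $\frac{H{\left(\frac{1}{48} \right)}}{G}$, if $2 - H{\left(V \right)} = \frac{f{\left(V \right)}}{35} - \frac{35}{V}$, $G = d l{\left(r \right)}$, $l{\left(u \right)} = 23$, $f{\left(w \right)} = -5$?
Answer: $\frac{785}{161} \approx 4.8758$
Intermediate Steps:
$G = 345$ ($G = 15 \cdot 23 = 345$)
$H{\left(V \right)} = \frac{15}{7} + \frac{35}{V}$ ($H{\left(V \right)} = 2 - \left(- \frac{5}{35} - \frac{35}{V}\right) = 2 - \left(\left(-5\right) \frac{1}{35} - \frac{35}{V}\right) = 2 - \left(- \frac{1}{7} - \frac{35}{V}\right) = 2 + \left(\frac{1}{7} + \frac{35}{V}\right) = \frac{15}{7} + \frac{35}{V}$)
$\frac{H{\left(\frac{1}{48} \right)}}{G} = \frac{\frac{15}{7} + \frac{35}{\frac{1}{48}}}{345} = \left(\frac{15}{7} + 35 \frac{1}{\frac{1}{48}}\right) \frac{1}{345} = \left(\frac{15}{7} + 35 \cdot 48\right) \frac{1}{345} = \left(\frac{15}{7} + 1680\right) \frac{1}{345} = \frac{11775}{7} \cdot \frac{1}{345} = \frac{785}{161}$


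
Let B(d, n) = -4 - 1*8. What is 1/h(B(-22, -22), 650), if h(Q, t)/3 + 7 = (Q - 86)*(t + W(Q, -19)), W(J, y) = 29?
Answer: -1/199647 ≈ -5.0088e-6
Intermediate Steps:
B(d, n) = -12 (B(d, n) = -4 - 8 = -12)
h(Q, t) = -21 + 3*(-86 + Q)*(29 + t) (h(Q, t) = -21 + 3*((Q - 86)*(t + 29)) = -21 + 3*((-86 + Q)*(29 + t)) = -21 + 3*(-86 + Q)*(29 + t))
1/h(B(-22, -22), 650) = 1/(-7503 - 258*650 + 87*(-12) + 3*(-12)*650) = 1/(-7503 - 167700 - 1044 - 23400) = 1/(-199647) = -1/199647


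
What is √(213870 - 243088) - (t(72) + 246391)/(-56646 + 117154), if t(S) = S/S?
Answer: -61598/15127 + I*√29218 ≈ -4.0721 + 170.93*I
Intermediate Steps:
t(S) = 1
√(213870 - 243088) - (t(72) + 246391)/(-56646 + 117154) = √(213870 - 243088) - (1 + 246391)/(-56646 + 117154) = √(-29218) - 246392/60508 = I*√29218 - 246392/60508 = I*√29218 - 1*61598/15127 = I*√29218 - 61598/15127 = -61598/15127 + I*√29218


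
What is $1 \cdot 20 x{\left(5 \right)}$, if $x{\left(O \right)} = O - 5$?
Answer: $0$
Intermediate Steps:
$x{\left(O \right)} = -5 + O$ ($x{\left(O \right)} = O - 5 = -5 + O$)
$1 \cdot 20 x{\left(5 \right)} = 1 \cdot 20 \left(-5 + 5\right) = 20 \cdot 0 = 0$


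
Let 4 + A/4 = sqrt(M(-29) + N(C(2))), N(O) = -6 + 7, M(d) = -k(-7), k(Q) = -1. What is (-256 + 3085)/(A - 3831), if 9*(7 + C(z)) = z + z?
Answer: -10883163/14799377 - 11316*sqrt(2)/14799377 ≈ -0.73646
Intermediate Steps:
C(z) = -7 + 2*z/9 (C(z) = -7 + (z + z)/9 = -7 + (2*z)/9 = -7 + 2*z/9)
M(d) = 1 (M(d) = -1*(-1) = 1)
N(O) = 1
A = -16 + 4*sqrt(2) (A = -16 + 4*sqrt(1 + 1) = -16 + 4*sqrt(2) ≈ -10.343)
(-256 + 3085)/(A - 3831) = (-256 + 3085)/((-16 + 4*sqrt(2)) - 3831) = 2829/(-3847 + 4*sqrt(2))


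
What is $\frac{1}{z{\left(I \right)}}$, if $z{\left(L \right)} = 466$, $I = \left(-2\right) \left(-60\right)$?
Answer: $\frac{1}{466} \approx 0.0021459$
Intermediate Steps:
$I = 120$
$\frac{1}{z{\left(I \right)}} = \frac{1}{466}$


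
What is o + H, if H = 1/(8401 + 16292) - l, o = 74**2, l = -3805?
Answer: 229175734/24693 ≈ 9281.0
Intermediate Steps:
o = 5476
H = 93956866/24693 (H = 1/(8401 + 16292) - 1*(-3805) = 1/24693 + 3805 = 93956866/24693 ≈ 3805.0)
o + H = 5476 + 93956866/24693 = 229175734/24693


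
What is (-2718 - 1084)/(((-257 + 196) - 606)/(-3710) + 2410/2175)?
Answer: -1227171540/415673 ≈ -2952.3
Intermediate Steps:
(-2718 - 1084)/(((-257 + 196) - 606)/(-3710) + 2410/2175) = -3802/((-61 - 606)*(-1/3710) + 2410*(1/2175)) = -3802/(-667*(-1/3710) + 482/435) = -3802/(667/3710 + 482/435) = -3802/415673/322770 = -3802*322770/415673 = -1227171540/415673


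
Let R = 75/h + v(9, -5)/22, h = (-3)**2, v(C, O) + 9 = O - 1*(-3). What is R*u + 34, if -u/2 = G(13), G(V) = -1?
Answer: 149/3 ≈ 49.667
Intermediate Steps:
u = 2 (u = -2*(-1) = 2)
v(C, O) = -6 + O (v(C, O) = -9 + (O - 1*(-3)) = -9 + (O + 3) = -9 + (3 + O) = -6 + O)
h = 9
R = 47/6 (R = 75/9 + (-6 - 5)/22 = 75*(1/9) - 11*1/22 = 25/3 - 1/2 = 47/6 ≈ 7.8333)
R*u + 34 = (47/6)*2 + 34 = 47/3 + 34 = 149/3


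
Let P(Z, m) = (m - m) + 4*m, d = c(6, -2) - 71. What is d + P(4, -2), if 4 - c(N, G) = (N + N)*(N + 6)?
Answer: -219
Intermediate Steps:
c(N, G) = 4 - 2*N*(6 + N) (c(N, G) = 4 - (N + N)*(N + 6) = 4 - 2*N*(6 + N))
d = -211 (d = (4 - 12*6 - 2*6**2) - 71 = (4 - 72 - 2*36) - 71 = (4 - 72 - 72) - 71 = -140 - 71 = -211)
P(Z, m) = 4*m (P(Z, m) = 0 + 4*m = 4*m)
d + P(4, -2) = -211 + 4*(-2) = -211 - 8 = -219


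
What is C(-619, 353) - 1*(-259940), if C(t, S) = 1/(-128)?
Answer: 33272319/128 ≈ 2.5994e+5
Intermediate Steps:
C(t, S) = -1/128
C(-619, 353) - 1*(-259940) = -1/128 - 1*(-259940) = -1/128 + 259940 = 33272319/128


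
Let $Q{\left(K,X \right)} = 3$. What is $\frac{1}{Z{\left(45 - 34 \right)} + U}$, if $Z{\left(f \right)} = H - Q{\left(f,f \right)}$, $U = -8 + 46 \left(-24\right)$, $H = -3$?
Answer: $- \frac{1}{1118} \approx -0.00089445$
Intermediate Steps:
$U = -1112$ ($U = -8 - 1104 = -1112$)
$Z{\left(f \right)} = -6$ ($Z{\left(f \right)} = -3 - 3 = -6$)
$\frac{1}{Z{\left(45 - 34 \right)} + U} = \frac{1}{-6 - 1112} = \frac{1}{-1118} = - \frac{1}{1118}$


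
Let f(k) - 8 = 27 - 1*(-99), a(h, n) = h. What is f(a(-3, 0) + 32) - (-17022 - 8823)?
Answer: 25979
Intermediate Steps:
f(k) = 134 (f(k) = 8 + (27 - 1*(-99)) = 8 + (27 + 99) = 8 + 126 = 134)
f(a(-3, 0) + 32) - (-17022 - 8823) = 134 - (-17022 - 8823) = 134 - 1*(-25845) = 134 + 25845 = 25979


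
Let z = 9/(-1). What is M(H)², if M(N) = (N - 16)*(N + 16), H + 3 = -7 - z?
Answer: 65025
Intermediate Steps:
z = -9 (z = 9*(-1) = -9)
H = -1 (H = -3 + (-7 - 1*(-9)) = -3 + (-7 + 9) = -3 + 2 = -1)
M(N) = (-16 + N)*(16 + N)
M(H)² = (-256 + (-1)²)² = (-256 + 1)² = (-255)² = 65025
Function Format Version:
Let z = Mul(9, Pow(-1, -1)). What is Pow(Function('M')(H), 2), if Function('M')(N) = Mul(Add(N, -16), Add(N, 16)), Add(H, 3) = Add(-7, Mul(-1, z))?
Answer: 65025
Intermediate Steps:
z = -9 (z = Mul(9, -1) = -9)
H = -1 (H = Add(-3, Add(-7, Mul(-1, -9))) = Add(-3, Add(-7, 9)) = Add(-3, 2) = -1)
Function('M')(N) = Mul(Add(-16, N), Add(16, N))
Pow(Function('M')(H), 2) = Pow(Add(-256, Pow(-1, 2)), 2) = Pow(Add(-256, 1), 2) = Pow(-255, 2) = 65025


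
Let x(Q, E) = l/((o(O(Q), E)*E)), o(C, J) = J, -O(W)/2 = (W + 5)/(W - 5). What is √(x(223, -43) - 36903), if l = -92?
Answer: I*√68233739/43 ≈ 192.1*I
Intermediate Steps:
O(W) = -2*(5 + W)/(-5 + W) (O(W) = -2*(W + 5)/(W - 5) = -2*(5 + W)/(-5 + W))
x(Q, E) = -92/E²
√(x(223, -43) - 36903) = √(-92/(-43)² - 36903) = √(-92*1/1849 - 36903) = √(-92/1849 - 36903) = √(-68233739/1849) = I*√68233739/43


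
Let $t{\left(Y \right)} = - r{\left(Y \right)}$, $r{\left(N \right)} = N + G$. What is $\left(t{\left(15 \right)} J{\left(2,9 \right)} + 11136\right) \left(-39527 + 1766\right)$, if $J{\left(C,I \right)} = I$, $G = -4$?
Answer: $-416768157$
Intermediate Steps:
$r{\left(N \right)} = -4 + N$ ($r{\left(N \right)} = N - 4 = -4 + N$)
$t{\left(Y \right)} = 4 - Y$ ($t{\left(Y \right)} = - (-4 + Y) = 4 - Y$)
$\left(t{\left(15 \right)} J{\left(2,9 \right)} + 11136\right) \left(-39527 + 1766\right) = \left(\left(4 - 15\right) 9 + 11136\right) \left(-39527 + 1766\right) = \left(\left(4 - 15\right) 9 + 11136\right) \left(-37761\right) = \left(\left(-11\right) 9 + 11136\right) \left(-37761\right) = \left(-99 + 11136\right) \left(-37761\right) = 11037 \left(-37761\right) = -416768157$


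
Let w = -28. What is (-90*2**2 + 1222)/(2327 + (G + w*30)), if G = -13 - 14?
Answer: 431/730 ≈ 0.59041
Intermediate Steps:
G = -27
(-90*2**2 + 1222)/(2327 + (G + w*30)) = (-90*2**2 + 1222)/(2327 + (-27 - 28*30)) = (-90*4 + 1222)/(2327 + (-27 - 840)) = (-360 + 1222)/(2327 - 867) = 862/1460 = 862*(1/1460) = 431/730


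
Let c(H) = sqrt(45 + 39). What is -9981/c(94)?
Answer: -3327*sqrt(21)/14 ≈ -1089.0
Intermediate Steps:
c(H) = 2*sqrt(21) (c(H) = sqrt(84) = 2*sqrt(21))
-9981/c(94) = -9981*sqrt(21)/42 = -3327*sqrt(21)/14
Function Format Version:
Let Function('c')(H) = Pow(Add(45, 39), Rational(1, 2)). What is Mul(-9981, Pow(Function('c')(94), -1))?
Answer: Mul(Rational(-3327, 14), Pow(21, Rational(1, 2))) ≈ -1089.0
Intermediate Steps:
Function('c')(H) = Mul(2, Pow(21, Rational(1, 2))) (Function('c')(H) = Pow(84, Rational(1, 2)) = Mul(2, Pow(21, Rational(1, 2))))
Mul(-9981, Pow(Function('c')(94), -1)) = Mul(-9981, Pow(Mul(2, Pow(21, Rational(1, 2))), -1)) = Mul(-9981, Mul(Rational(1, 42), Pow(21, Rational(1, 2)))) = Mul(Rational(-3327, 14), Pow(21, Rational(1, 2)))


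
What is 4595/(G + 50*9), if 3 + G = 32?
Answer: 4595/479 ≈ 9.5929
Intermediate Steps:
G = 29 (G = -3 + 32 = 29)
4595/(G + 50*9) = 4595/(29 + 50*9) = 4595/(29 + 450) = 4595/479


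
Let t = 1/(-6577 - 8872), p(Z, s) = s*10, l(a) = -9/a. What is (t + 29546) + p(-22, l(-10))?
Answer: 456595194/15449 ≈ 29555.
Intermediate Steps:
p(Z, s) = 10*s
t = -1/15449 (t = 1/(-15449) = -1/15449 ≈ -6.4729e-5)
(t + 29546) + p(-22, l(-10)) = (-1/15449 + 29546) + 10*(-9/(-10)) = 456456153/15449 + 10*(-9*(-⅒)) = 456456153/15449 + 10*(9/10) = 456456153/15449 + 9 = 456595194/15449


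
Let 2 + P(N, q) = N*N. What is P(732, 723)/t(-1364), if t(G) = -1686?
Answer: -267911/843 ≈ -317.81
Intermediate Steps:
P(N, q) = -2 + N**2 (P(N, q) = -2 + N*N = -2 + N**2)
P(732, 723)/t(-1364) = (-2 + 732**2)/(-1686) = (-2 + 535824)*(-1/1686) = 535822*(-1/1686) = -267911/843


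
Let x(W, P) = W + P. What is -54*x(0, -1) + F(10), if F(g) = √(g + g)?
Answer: 54 + 2*√5 ≈ 58.472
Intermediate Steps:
F(g) = √2*√g (F(g) = √(2*g) = √2*√g)
x(W, P) = P + W
-54*x(0, -1) + F(10) = -54*(-1 + 0) + √2*√10 = -54*(-1) + 2*√5 = 54 + 2*√5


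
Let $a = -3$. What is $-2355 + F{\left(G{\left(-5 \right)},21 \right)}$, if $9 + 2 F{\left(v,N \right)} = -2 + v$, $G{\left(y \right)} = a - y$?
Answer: $- \frac{4719}{2} \approx -2359.5$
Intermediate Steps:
$G{\left(y \right)} = -3 - y$
$F{\left(v,N \right)} = - \frac{11}{2} + \frac{v}{2}$ ($F{\left(v,N \right)} = - \frac{9}{2} + \frac{-2 + v}{2} = - \frac{9}{2} + \left(-1 + \frac{v}{2}\right) = - \frac{11}{2} + \frac{v}{2}$)
$-2355 + F{\left(G{\left(-5 \right)},21 \right)} = -2355 - \left(\frac{11}{2} - \frac{-3 - -5}{2}\right) = -2355 - \left(\frac{11}{2} - \frac{-3 + 5}{2}\right) = -2355 + \left(- \frac{11}{2} + \frac{1}{2} \cdot 2\right) = -2355 + \left(- \frac{11}{2} + 1\right) = -2355 - \frac{9}{2} = - \frac{4719}{2}$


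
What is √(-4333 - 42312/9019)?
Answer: I*√352838062141/9019 ≈ 65.861*I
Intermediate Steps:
√(-4333 - 42312/9019) = √(-39121639/9019) = I*√352838062141/9019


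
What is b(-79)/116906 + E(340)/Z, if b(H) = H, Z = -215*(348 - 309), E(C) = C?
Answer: -8082091/196051362 ≈ -0.041224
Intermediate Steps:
Z = -8385 (Z = -215*39 = -8385)
b(-79)/116906 + E(340)/Z = -79/116906 + 340/(-8385) = -79*1/116906 + 340*(-1/8385) = -79/116906 - 68/1677 = -8082091/196051362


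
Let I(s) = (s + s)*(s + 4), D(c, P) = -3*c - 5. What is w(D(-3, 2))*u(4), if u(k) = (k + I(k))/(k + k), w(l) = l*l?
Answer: 136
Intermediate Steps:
D(c, P) = -5 - 3*c
I(s) = 2*s*(4 + s) (I(s) = (2*s)*(4 + s) = 2*s*(4 + s))
w(l) = l**2
u(k) = (k + 2*k*(4 + k))/(2*k) (u(k) = (k + 2*k*(4 + k))/(k + k) = (k + 2*k*(4 + k))/((2*k)) = (k + 2*k*(4 + k))*(1/(2*k)) = (k + 2*k*(4 + k))/(2*k))
w(D(-3, 2))*u(4) = (-5 - 3*(-3))**2*(9/2 + 4) = (-5 + 9)**2*(17/2) = 4**2*(17/2) = 16*(17/2) = 136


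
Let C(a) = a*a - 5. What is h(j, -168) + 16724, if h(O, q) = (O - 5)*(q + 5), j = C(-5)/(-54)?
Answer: 475183/27 ≈ 17599.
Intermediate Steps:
C(a) = -5 + a² (C(a) = a² - 5 = -5 + a²)
j = -10/27 (j = (-5 + (-5)²)/(-54) = (-5 + 25)*(-1/54) = 20*(-1/54) = -10/27 ≈ -0.37037)
h(O, q) = (-5 + O)*(5 + q)
h(j, -168) + 16724 = (-25 - 5*(-168) + 5*(-10/27) - 10/27*(-168)) + 16724 = (-25 + 840 - 50/27 + 560/9) + 16724 = 23635/27 + 16724 = 475183/27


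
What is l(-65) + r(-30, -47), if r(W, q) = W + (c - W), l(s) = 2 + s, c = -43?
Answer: -106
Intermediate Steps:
r(W, q) = -43 (r(W, q) = W + (-43 - W) = -43)
l(-65) + r(-30, -47) = (2 - 65) - 43 = -63 - 43 = -106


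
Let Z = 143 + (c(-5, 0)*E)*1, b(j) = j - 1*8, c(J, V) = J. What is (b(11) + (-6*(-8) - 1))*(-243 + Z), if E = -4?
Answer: -4000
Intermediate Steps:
b(j) = -8 + j (b(j) = j - 8 = -8 + j)
Z = 163 (Z = 143 - 5*(-4)*1 = 143 + 20*1 = 143 + 20 = 163)
(b(11) + (-6*(-8) - 1))*(-243 + Z) = ((-8 + 11) + (-6*(-8) - 1))*(-243 + 163) = (3 + (48 - 1))*(-80) = (3 + 47)*(-80) = 50*(-80) = -4000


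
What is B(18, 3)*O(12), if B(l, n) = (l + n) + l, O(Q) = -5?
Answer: -195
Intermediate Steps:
B(l, n) = n + 2*l
B(18, 3)*O(12) = (3 + 2*18)*(-5) = (3 + 36)*(-5) = 39*(-5) = -195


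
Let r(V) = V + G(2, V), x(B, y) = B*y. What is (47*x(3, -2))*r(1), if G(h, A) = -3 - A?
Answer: 846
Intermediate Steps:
r(V) = -3 (r(V) = V + (-3 - V) = -3)
(47*x(3, -2))*r(1) = (47*(3*(-2)))*(-3) = (47*(-6))*(-3) = -282*(-3) = 846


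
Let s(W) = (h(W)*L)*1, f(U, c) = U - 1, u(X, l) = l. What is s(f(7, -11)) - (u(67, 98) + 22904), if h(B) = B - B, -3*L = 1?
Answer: -23002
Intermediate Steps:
L = -1/3 (L = -1/3*1 = -1/3 ≈ -0.33333)
h(B) = 0
f(U, c) = -1 + U
s(W) = 0 (s(W) = (0*(-1/3))*1 = 0*1 = 0)
s(f(7, -11)) - (u(67, 98) + 22904) = 0 - (98 + 22904) = 0 - 1*23002 = 0 - 23002 = -23002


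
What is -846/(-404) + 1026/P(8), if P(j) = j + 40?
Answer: 18963/808 ≈ 23.469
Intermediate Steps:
P(j) = 40 + j
-846/(-404) + 1026/P(8) = -846/(-404) + 1026/(40 + 8) = -846*(-1/404) + 1026/48 = 423/202 + 1026*(1/48) = 423/202 + 171/8 = 18963/808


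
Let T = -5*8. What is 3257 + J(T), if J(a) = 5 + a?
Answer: 3222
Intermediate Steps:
T = -40
3257 + J(T) = 3257 + (5 - 40) = 3257 - 35 = 3222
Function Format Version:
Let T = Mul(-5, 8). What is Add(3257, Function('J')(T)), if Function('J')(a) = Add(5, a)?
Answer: 3222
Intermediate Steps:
T = -40
Add(3257, Function('J')(T)) = Add(3257, Add(5, -40)) = Add(3257, -35) = 3222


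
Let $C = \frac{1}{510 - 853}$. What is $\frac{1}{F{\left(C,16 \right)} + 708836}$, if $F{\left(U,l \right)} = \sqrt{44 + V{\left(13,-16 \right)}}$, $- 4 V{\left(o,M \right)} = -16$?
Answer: $\frac{177209}{125612118712} - \frac{\sqrt{3}}{125612118712} \approx 1.4107 \cdot 10^{-6}$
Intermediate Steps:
$V{\left(o,M \right)} = 4$ ($V{\left(o,M \right)} = \left(- \frac{1}{4}\right) \left(-16\right) = 4$)
$C = - \frac{1}{343}$ ($C = \frac{1}{-343} = - \frac{1}{343} \approx -0.0029155$)
$F{\left(U,l \right)} = 4 \sqrt{3}$ ($F{\left(U,l \right)} = \sqrt{44 + 4} = \sqrt{48} = 4 \sqrt{3}$)
$\frac{1}{F{\left(C,16 \right)} + 708836} = \frac{1}{4 \sqrt{3} + 708836} = \frac{1}{708836 + 4 \sqrt{3}}$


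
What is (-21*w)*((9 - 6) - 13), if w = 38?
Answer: 7980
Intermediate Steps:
(-21*w)*((9 - 6) - 13) = (-21*38)*((9 - 6) - 13) = -798*(3 - 13) = -798*(-10) = 7980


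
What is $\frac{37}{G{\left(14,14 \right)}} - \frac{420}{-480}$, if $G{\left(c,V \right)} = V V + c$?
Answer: $\frac{883}{840} \approx 1.0512$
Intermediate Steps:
$G{\left(c,V \right)} = c + V^{2}$ ($G{\left(c,V \right)} = V^{2} + c = c + V^{2}$)
$\frac{37}{G{\left(14,14 \right)}} - \frac{420}{-480} = \frac{37}{14 + 14^{2}} - \frac{420}{-480} = \frac{37}{14 + 196} - - \frac{7}{8} = \frac{37}{210} + \frac{7}{8} = \frac{883}{840}$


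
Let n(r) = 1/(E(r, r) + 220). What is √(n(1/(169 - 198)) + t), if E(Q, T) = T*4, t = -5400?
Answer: I*√54882011374/3188 ≈ 73.485*I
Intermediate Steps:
E(Q, T) = 4*T
n(r) = 1/(220 + 4*r) (n(r) = 1/(4*r + 220) = 1/(220 + 4*r))
√(n(1/(169 - 198)) + t) = √(1/(4*(55 + 1/(169 - 198))) - 5400) = √(1/(4*(55 + 1/(-29))) - 5400) = √(1/(4*(55 - 1/29)) - 5400) = √(1/(4*(1594/29)) - 5400) = √((¼)*(29/1594) - 5400) = √(29/6376 - 5400) = √(-34430371/6376) = I*√54882011374/3188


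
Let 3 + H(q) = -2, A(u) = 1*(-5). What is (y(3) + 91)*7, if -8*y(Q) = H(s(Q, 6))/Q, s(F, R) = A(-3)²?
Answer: 15323/24 ≈ 638.46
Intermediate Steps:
A(u) = -5
s(F, R) = 25 (s(F, R) = (-5)² = 25)
H(q) = -5 (H(q) = -3 - 2 = -5)
y(Q) = 5/(8*Q) (y(Q) = -(-5)/(8*Q) = 5/(8*Q))
(y(3) + 91)*7 = ((5/8)/3 + 91)*7 = ((5/8)*(⅓) + 91)*7 = (5/24 + 91)*7 = (2189/24)*7 = 15323/24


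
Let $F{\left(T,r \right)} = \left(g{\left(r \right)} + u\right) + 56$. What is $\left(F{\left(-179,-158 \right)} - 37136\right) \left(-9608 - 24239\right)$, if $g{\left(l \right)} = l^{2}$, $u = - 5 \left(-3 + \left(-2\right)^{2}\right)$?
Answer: $410259487$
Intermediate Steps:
$u = -5$ ($u = - 5 \left(-3 + 4\right) = \left(-5\right) 1 = -5$)
$F{\left(T,r \right)} = 51 + r^{2}$ ($F{\left(T,r \right)} = \left(r^{2} - 5\right) + 56 = \left(-5 + r^{2}\right) + 56 = 51 + r^{2}$)
$\left(F{\left(-179,-158 \right)} - 37136\right) \left(-9608 - 24239\right) = \left(\left(51 + \left(-158\right)^{2}\right) - 37136\right) \left(-9608 - 24239\right) = \left(\left(51 + 24964\right) - 37136\right) \left(-33847\right) = \left(25015 - 37136\right) \left(-33847\right) = \left(-12121\right) \left(-33847\right) = 410259487$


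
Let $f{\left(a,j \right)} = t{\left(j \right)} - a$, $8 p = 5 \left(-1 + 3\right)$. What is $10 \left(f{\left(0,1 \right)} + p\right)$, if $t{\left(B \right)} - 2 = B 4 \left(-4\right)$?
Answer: $- \frac{255}{2} \approx -127.5$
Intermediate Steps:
$t{\left(B \right)} = 2 - 16 B$ ($t{\left(B \right)} = 2 + B 4 \left(-4\right) = 2 + 4 B \left(-4\right) = 2 - 16 B$)
$p = \frac{5}{4}$ ($p = \frac{5 \left(-1 + 3\right)}{8} = \frac{5 \cdot 2}{8} = \frac{1}{8} \cdot 10 = \frac{5}{4} \approx 1.25$)
$f{\left(a,j \right)} = 2 - a - 16 j$ ($f{\left(a,j \right)} = \left(2 - 16 j\right) - a = 2 - a - 16 j$)
$10 \left(f{\left(0,1 \right)} + p\right) = 10 \left(\left(2 - 0 - 16\right) + \frac{5}{4}\right) = 10 \left(\left(2 + 0 - 16\right) + \frac{5}{4}\right) = 10 \left(-14 + \frac{5}{4}\right) = 10 \left(- \frac{51}{4}\right) = - \frac{255}{2}$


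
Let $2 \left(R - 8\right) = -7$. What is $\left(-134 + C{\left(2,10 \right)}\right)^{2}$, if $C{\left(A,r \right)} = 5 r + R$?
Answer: $\frac{25281}{4} \approx 6320.3$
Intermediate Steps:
$R = \frac{9}{2}$ ($R = 8 + \frac{1}{2} \left(-7\right) = 8 - \frac{7}{2} = \frac{9}{2} \approx 4.5$)
$C{\left(A,r \right)} = \frac{9}{2} + 5 r$ ($C{\left(A,r \right)} = 5 r + \frac{9}{2} = \frac{9}{2} + 5 r$)
$\left(-134 + C{\left(2,10 \right)}\right)^{2} = \left(-134 + \left(\frac{9}{2} + 5 \cdot 10\right)\right)^{2} = \left(-134 + \left(\frac{9}{2} + 50\right)\right)^{2} = \left(-134 + \frac{109}{2}\right)^{2} = \left(- \frac{159}{2}\right)^{2} = \frac{25281}{4}$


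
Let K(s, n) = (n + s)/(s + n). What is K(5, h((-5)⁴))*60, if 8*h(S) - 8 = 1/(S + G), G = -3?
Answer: 60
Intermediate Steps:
h(S) = 1 + 1/(8*(-3 + S)) (h(S) = 1 + 1/(8*(S - 3)) = 1 + 1/(8*(-3 + S)))
K(s, n) = 1 (K(s, n) = (n + s)/(n + s) = 1)
K(5, h((-5)⁴))*60 = 1*60 = 60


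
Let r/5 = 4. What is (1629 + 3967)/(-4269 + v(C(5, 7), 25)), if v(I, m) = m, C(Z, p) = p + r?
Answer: -1399/1061 ≈ -1.3186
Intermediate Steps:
r = 20 (r = 5*4 = 20)
C(Z, p) = 20 + p (C(Z, p) = p + 20 = 20 + p)
(1629 + 3967)/(-4269 + v(C(5, 7), 25)) = (1629 + 3967)/(-4269 + 25) = 5596/(-4244) = 5596*(-1/4244) = -1399/1061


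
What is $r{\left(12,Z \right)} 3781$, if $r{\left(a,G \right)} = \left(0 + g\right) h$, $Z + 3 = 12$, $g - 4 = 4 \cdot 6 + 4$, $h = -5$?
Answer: $-604960$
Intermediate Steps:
$g = 32$ ($g = 4 + \left(4 \cdot 6 + 4\right) = 4 + \left(24 + 4\right) = 4 + 28 = 32$)
$Z = 9$ ($Z = -3 + 12 = 9$)
$r{\left(a,G \right)} = -160$ ($r{\left(a,G \right)} = \left(0 + 32\right) \left(-5\right) = 32 \left(-5\right) = -160$)
$r{\left(12,Z \right)} 3781 = \left(-160\right) 3781 = -604960$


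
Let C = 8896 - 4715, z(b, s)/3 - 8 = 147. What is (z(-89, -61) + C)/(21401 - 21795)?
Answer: -2323/197 ≈ -11.792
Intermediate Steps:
z(b, s) = 465 (z(b, s) = 24 + 3*147 = 24 + 441 = 465)
C = 4181
(z(-89, -61) + C)/(21401 - 21795) = (465 + 4181)/(21401 - 21795) = 4646/(-394) = 4646*(-1/394) = -2323/197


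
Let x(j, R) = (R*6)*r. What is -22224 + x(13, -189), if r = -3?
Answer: -18822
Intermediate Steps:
x(j, R) = -18*R (x(j, R) = (R*6)*(-3) = (6*R)*(-3) = -18*R)
-22224 + x(13, -189) = -22224 - 18*(-189) = -22224 + 3402 = -18822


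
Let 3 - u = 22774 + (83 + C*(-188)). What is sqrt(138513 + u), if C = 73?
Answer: sqrt(129383) ≈ 359.70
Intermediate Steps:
u = -9130 (u = 3 - (22774 + (83 + 73*(-188))) = 3 - (22774 + (83 - 13724)) = 3 - (22774 - 13641) = 3 - 1*9133 = 3 - 9133 = -9130)
sqrt(138513 + u) = sqrt(138513 - 9130) = sqrt(129383)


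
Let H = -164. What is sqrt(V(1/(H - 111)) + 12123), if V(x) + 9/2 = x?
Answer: sqrt(146633806)/110 ≈ 110.08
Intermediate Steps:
V(x) = -9/2 + x
sqrt(V(1/(H - 111)) + 12123) = sqrt((-9/2 + 1/(-164 - 111)) + 12123) = sqrt((-9/2 + 1/(-275)) + 12123) = sqrt((-9/2 - 1/275) + 12123) = sqrt(-2477/550 + 12123) = sqrt(6665173/550) = sqrt(146633806)/110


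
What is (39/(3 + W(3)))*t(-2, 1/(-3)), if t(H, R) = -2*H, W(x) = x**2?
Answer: 13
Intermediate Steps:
(39/(3 + W(3)))*t(-2, 1/(-3)) = (39/(3 + 3**2))*(-2*(-2)) = (39/(3 + 9))*4 = (39/12)*4 = (39*(1/12))*4 = (13/4)*4 = 13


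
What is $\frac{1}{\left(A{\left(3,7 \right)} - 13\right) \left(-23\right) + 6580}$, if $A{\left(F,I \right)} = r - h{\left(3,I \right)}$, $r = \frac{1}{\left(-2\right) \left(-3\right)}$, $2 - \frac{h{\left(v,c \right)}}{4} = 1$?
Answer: $\frac{6}{41803} \approx 0.00014353$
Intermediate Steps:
$h{\left(v,c \right)} = 4$ ($h{\left(v,c \right)} = 8 - 4 = 4$)
$r = \frac{1}{6}$ ($r = \left(- \frac{1}{2}\right) \left(- \frac{1}{3}\right) = \frac{1}{6} \approx 0.16667$)
$A{\left(F,I \right)} = - \frac{23}{6}$ ($A{\left(F,I \right)} = \frac{1}{6} - 4 = - \frac{23}{6}$)
$\frac{1}{\left(A{\left(3,7 \right)} - 13\right) \left(-23\right) + 6580} = \frac{1}{\left(- \frac{23}{6} - 13\right) \left(-23\right) + 6580} = \frac{1}{\left(- \frac{101}{6}\right) \left(-23\right) + 6580} = \frac{1}{\frac{2323}{6} + 6580} = \frac{1}{\frac{41803}{6}} = \frac{6}{41803}$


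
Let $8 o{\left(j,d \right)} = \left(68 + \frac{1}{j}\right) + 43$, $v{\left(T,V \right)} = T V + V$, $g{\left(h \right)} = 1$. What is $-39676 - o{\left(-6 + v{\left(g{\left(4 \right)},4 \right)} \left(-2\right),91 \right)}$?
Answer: $- \frac{6985417}{176} \approx -39690.0$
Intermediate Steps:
$v{\left(T,V \right)} = V + T V$
$o{\left(j,d \right)} = \frac{111}{8} + \frac{1}{8 j}$ ($o{\left(j,d \right)} = \frac{\left(68 + \frac{1}{j}\right) + 43}{8} = \frac{111 + \frac{1}{j}}{8} = \frac{111}{8} + \frac{1}{8 j}$)
$-39676 - o{\left(-6 + v{\left(g{\left(4 \right)},4 \right)} \left(-2\right),91 \right)} = -39676 - \frac{1 + 111 \left(-6 + 4 \left(1 + 1\right) \left(-2\right)\right)}{8 \left(-6 + 4 \left(1 + 1\right) \left(-2\right)\right)} = -39676 - \frac{1 + 111 \left(-6 + 4 \cdot 2 \left(-2\right)\right)}{8 \left(-6 + 4 \cdot 2 \left(-2\right)\right)} = -39676 - \frac{1 + 111 \left(-6 + 8 \left(-2\right)\right)}{8 \left(-6 + 8 \left(-2\right)\right)} = -39676 - \frac{1 + 111 \left(-6 - 16\right)}{8 \left(-6 - 16\right)} = -39676 - \frac{1 + 111 \left(-22\right)}{8 \left(-22\right)} = -39676 - \frac{1}{8} \left(- \frac{1}{22}\right) \left(1 - 2442\right) = -39676 - \frac{1}{8} \left(- \frac{1}{22}\right) \left(-2441\right) = -39676 - \frac{2441}{176} = - \frac{6985417}{176}$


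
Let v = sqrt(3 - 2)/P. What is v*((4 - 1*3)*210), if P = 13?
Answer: 210/13 ≈ 16.154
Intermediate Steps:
v = 1/13 (v = sqrt(3 - 2)/13 = sqrt(1)*(1/13) = 1*(1/13) = 1/13 ≈ 0.076923)
v*((4 - 1*3)*210) = ((4 - 1*3)*210)/13 = ((4 - 3)*210)/13 = (1*210)/13 = (1/13)*210 = 210/13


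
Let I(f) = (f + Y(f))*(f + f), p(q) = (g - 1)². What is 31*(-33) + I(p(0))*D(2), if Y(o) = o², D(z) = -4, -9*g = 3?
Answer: -796967/729 ≈ -1093.2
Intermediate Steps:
g = -⅓ (g = -⅑*3 = -⅓ ≈ -0.33333)
p(q) = 16/9 (p(q) = (-⅓ - 1)² = (-4/3)² = 16/9)
I(f) = 2*f*(f + f²) (I(f) = (f + f²)*(f + f) = (f + f²)*(2*f) = 2*f*(f + f²))
31*(-33) + I(p(0))*D(2) = 31*(-33) + (2*(16/9)²*(1 + 16/9))*(-4) = -1023 + (2*(256/81)*(25/9))*(-4) = -1023 + (12800/729)*(-4) = -1023 - 51200/729 = -796967/729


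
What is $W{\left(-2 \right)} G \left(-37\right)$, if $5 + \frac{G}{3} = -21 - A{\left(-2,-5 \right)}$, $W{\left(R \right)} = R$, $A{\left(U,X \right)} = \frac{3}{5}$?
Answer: $- \frac{29526}{5} \approx -5905.2$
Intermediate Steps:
$A{\left(U,X \right)} = \frac{3}{5}$ ($A{\left(U,X \right)} = 3 \cdot \frac{1}{5} = \frac{3}{5}$)
$G = - \frac{399}{5}$ ($G = -15 + 3 \left(-21 - \frac{3}{5}\right) = -15 + 3 \left(- \frac{108}{5}\right) = -15 - \frac{324}{5} = - \frac{399}{5} \approx -79.8$)
$W{\left(-2 \right)} G \left(-37\right) = \left(-2\right) \left(- \frac{399}{5}\right) \left(-37\right) = \frac{798}{5} \left(-37\right) = - \frac{29526}{5}$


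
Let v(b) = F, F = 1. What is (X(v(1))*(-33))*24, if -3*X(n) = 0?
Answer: 0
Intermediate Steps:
v(b) = 1
X(n) = 0 (X(n) = -⅓*0 = 0)
(X(v(1))*(-33))*24 = (0*(-33))*24 = 0*24 = 0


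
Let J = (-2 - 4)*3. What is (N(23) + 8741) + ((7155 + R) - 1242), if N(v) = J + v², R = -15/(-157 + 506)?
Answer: 5292570/349 ≈ 15165.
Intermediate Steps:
J = -18 (J = -6*3 = -18)
R = -15/349 ≈ -0.042980
N(v) = -18 + v²
(N(23) + 8741) + ((7155 + R) - 1242) = ((-18 + 23²) + 8741) + ((7155 - 15/349) - 1242) = ((-18 + 529) + 8741) + (2497080/349 - 1242) = (511 + 8741) + 2063622/349 = 9252 + 2063622/349 = 5292570/349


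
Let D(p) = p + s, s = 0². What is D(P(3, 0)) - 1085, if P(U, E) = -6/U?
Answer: -1087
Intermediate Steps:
s = 0
D(p) = p (D(p) = p + 0 = p)
D(P(3, 0)) - 1085 = -6/3 - 1085 = -6*⅓ - 1085 = -2 - 1085 = -1087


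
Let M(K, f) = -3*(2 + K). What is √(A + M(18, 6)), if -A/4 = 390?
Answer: 18*I*√5 ≈ 40.249*I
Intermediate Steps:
M(K, f) = -6 - 3*K
A = -1560 (A = -4*390 = -1560)
√(A + M(18, 6)) = √(-1560 + (-6 - 3*18)) = √(-1560 + (-6 - 54)) = √(-1560 - 60) = √(-1620) = 18*I*√5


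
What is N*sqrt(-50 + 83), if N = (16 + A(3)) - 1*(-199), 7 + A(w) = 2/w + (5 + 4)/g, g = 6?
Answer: 1261*sqrt(33)/6 ≈ 1207.3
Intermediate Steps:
A(w) = -11/2 + 2/w (A(w) = -7 + (2/w + (5 + 4)/6) = -7 + (2/w + 9*(1/6)) = -7 + (2/w + 3/2) = -7 + (3/2 + 2/w) = -11/2 + 2/w)
N = 1261/6 (N = (16 + (-11/2 + 2/3)) - 1*(-199) = (16 + (-11/2 + 2*(1/3))) + 199 = (16 + (-11/2 + 2/3)) + 199 = (16 - 29/6) + 199 = 67/6 + 199 = 1261/6 ≈ 210.17)
N*sqrt(-50 + 83) = 1261*sqrt(-50 + 83)/6 = 1261*sqrt(33)/6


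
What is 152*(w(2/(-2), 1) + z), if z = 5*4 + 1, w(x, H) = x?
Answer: 3040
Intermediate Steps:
z = 21 (z = 20 + 1 = 21)
152*(w(2/(-2), 1) + z) = 152*(2/(-2) + 21) = 152*(2*(-1/2) + 21) = 152*(-1 + 21) = 152*20 = 3040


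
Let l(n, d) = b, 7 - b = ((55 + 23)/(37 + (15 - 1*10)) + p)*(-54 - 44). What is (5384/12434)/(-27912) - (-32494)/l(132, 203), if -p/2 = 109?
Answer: -18307484447/11930112150 ≈ -1.5346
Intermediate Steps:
p = -218 (p = -2*109 = -218)
b = -21175 (b = 7 - ((55 + 23)/(37 + (15 - 1*10)) - 218)*(-54 - 44) = 7 - (78/(37 + (15 - 10)) - 218)*(-98) = 7 - (78/(37 + 5) - 218)*(-98) = 7 - (78/42 - 218)*(-98) = 7 - (78*(1/42) - 218)*(-98) = 7 - (13/7 - 218)*(-98) = 7 - (-1513)*(-98)/7 = 7 - 1*21182 = 7 - 21182 = -21175)
l(n, d) = -21175
(5384/12434)/(-27912) - (-32494)/l(132, 203) = (5384/12434)/(-27912) - (-32494)/(-21175) = (5384*(1/12434))*(-1/27912) - (-32494)*(-1)/21175 = (2692/6217)*(-1/27912) - 1*422/275 = -673/43382226 - 422/275 = -18307484447/11930112150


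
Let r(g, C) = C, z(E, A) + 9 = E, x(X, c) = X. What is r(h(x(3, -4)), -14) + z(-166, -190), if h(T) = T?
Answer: -189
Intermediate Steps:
z(E, A) = -9 + E
r(h(x(3, -4)), -14) + z(-166, -190) = -14 + (-9 - 166) = -14 - 175 = -189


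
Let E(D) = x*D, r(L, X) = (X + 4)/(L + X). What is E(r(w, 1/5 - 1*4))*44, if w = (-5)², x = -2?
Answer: -44/53 ≈ -0.83019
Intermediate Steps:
w = 25
r(L, X) = (4 + X)/(L + X)
E(D) = -2*D
E(r(w, 1/5 - 1*4))*44 = -2*(4 + (1/5 - 1*4))/(25 + (1/5 - 1*4))*44 = -2*(4 + (⅕ - 4))/(25 + (⅕ - 4))*44 = -2*(4 - 19/5)/(25 - 19/5)*44 = -2/(106/5*5)*44 = -5/(53*5)*44 = -2*1/106*44 = -1/53*44 = -44/53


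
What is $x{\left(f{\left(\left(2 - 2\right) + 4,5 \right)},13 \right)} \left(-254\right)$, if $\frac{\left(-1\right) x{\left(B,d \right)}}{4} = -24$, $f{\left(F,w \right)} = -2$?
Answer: $-24384$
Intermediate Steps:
$x{\left(B,d \right)} = 96$ ($x{\left(B,d \right)} = \left(-4\right) \left(-24\right) = 96$)
$x{\left(f{\left(\left(2 - 2\right) + 4,5 \right)},13 \right)} \left(-254\right) = 96 \left(-254\right) = -24384$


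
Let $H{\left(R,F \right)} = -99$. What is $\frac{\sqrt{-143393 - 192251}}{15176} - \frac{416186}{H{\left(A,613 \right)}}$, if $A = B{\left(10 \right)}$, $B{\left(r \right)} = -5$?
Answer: $\frac{416186}{99} + \frac{i \sqrt{83911}}{7588} \approx 4203.9 + 0.038175 i$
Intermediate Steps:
$A = -5$
$\frac{\sqrt{-143393 - 192251}}{15176} - \frac{416186}{H{\left(A,613 \right)}} = \frac{\sqrt{-143393 - 192251}}{15176} - \frac{416186}{-99} = \sqrt{-335644} \cdot \frac{1}{15176} - - \frac{416186}{99} = 2 i \sqrt{83911} \cdot \frac{1}{15176} + \frac{416186}{99} = \frac{i \sqrt{83911}}{7588} + \frac{416186}{99} = \frac{416186}{99} + \frac{i \sqrt{83911}}{7588}$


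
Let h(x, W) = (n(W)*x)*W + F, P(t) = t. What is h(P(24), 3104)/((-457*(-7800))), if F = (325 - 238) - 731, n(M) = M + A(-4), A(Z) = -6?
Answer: 57696991/891150 ≈ 64.744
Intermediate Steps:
n(M) = -6 + M (n(M) = M - 6 = -6 + M)
F = -644 (F = 87 - 731 = -644)
h(x, W) = -644 + W*x*(-6 + W) (h(x, W) = ((-6 + W)*x)*W - 644 = (x*(-6 + W))*W - 644 = W*x*(-6 + W) - 644 = -644 + W*x*(-6 + W))
h(P(24), 3104)/((-457*(-7800))) = (-644 + 3104*24*(-6 + 3104))/((-457*(-7800))) = (-644 + 3104*24*3098)/3564600 = (-644 + 230788608)*(1/3564600) = 230787964*(1/3564600) = 57696991/891150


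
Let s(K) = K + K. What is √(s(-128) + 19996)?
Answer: 2*√4935 ≈ 140.50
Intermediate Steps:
s(K) = 2*K
√(s(-128) + 19996) = √(2*(-128) + 19996) = √(-256 + 19996) = √19740 = 2*√4935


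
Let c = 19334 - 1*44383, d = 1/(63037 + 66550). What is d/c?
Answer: -1/3246024763 ≈ -3.0807e-10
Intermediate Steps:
d = 1/129587 ≈ 7.7168e-6
c = -25049 (c = 19334 - 44383 = -25049)
d/c = (1/129587)/(-25049) = (1/129587)*(-1/25049) = -1/3246024763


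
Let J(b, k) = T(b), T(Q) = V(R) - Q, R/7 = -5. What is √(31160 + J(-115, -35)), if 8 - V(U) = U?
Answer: √31318 ≈ 176.97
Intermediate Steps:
R = -35 (R = 7*(-5) = -35)
V(U) = 8 - U
T(Q) = 43 - Q (T(Q) = (8 - 1*(-35)) - Q = (8 + 35) - Q = 43 - Q)
J(b, k) = 43 - b
√(31160 + J(-115, -35)) = √(31160 + (43 - 1*(-115))) = √(31160 + (43 + 115)) = √(31160 + 158) = √31318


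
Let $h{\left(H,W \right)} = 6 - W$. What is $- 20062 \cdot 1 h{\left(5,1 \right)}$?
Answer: $-100310$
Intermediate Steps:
$- 20062 \cdot 1 h{\left(5,1 \right)} = - 20062 \cdot 1 \left(6 - 1\right) = - 20062 \cdot 1 \cdot 5 = \left(-20062\right) 5 = -100310$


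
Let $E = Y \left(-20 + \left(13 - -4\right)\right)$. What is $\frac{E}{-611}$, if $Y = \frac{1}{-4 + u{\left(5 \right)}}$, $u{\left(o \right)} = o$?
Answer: $\frac{3}{611} \approx 0.00491$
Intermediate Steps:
$Y = 1$ ($Y = \frac{1}{-4 + 5} = 1^{-1} = 1$)
$E = -3$ ($E = 1 \left(-20 + \left(13 - -4\right)\right) = 1 \left(-20 + \left(13 + 4\right)\right) = 1 \left(-20 + 17\right) = 1 \left(-3\right) = -3$)
$\frac{E}{-611} = - \frac{3}{-611} = \left(-3\right) \left(- \frac{1}{611}\right) = \frac{3}{611}$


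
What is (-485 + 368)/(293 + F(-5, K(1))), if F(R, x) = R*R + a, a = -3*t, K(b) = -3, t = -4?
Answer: -39/110 ≈ -0.35455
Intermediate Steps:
a = 12 (a = -3*(-4) = 12)
F(R, x) = 12 + R² (F(R, x) = R*R + 12 = R² + 12 = 12 + R²)
(-485 + 368)/(293 + F(-5, K(1))) = (-485 + 368)/(293 + (12 + (-5)²)) = -117/(293 + (12 + 25)) = -117/(293 + 37) = -117/330 = -117*1/330 = -39/110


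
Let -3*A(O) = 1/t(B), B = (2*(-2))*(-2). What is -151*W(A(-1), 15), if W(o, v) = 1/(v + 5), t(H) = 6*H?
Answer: -151/20 ≈ -7.5500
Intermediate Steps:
B = 8 (B = -4*(-2) = 8)
A(O) = -1/144 (A(O) = -1/(3*(6*8)) = -⅓/48 = -⅓*1/48 = -1/144)
W(o, v) = 1/(5 + v)
-151*W(A(-1), 15) = -151/(5 + 15) = -151/20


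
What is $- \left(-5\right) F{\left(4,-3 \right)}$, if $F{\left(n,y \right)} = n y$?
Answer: $-60$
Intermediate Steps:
$- \left(-5\right) F{\left(4,-3 \right)} = - \left(-5\right) 4 \left(-3\right) = - \left(-5\right) \left(-12\right) = \left(-1\right) 60 = -60$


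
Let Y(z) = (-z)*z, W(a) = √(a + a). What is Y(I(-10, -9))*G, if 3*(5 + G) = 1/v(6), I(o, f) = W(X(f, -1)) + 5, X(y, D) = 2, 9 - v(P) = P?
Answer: 2156/9 ≈ 239.56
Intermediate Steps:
v(P) = 9 - P
W(a) = √2*√a (W(a) = √(2*a) = √2*√a)
I(o, f) = 7 (I(o, f) = √2*√2 + 5 = 2 + 5 = 7)
G = -44/9 (G = -5 + (1/(9 - 1*6))/3 = -5 + (1/(9 - 6))/3 = -5 + (1/3)/3 = -5 + (1*(⅓))/3 = -5 + (⅓)*(⅓) = -5 + ⅑ = -44/9 ≈ -4.8889)
Y(z) = -z²
Y(I(-10, -9))*G = -1*7²*(-44/9) = -1*49*(-44/9) = -49*(-44/9) = 2156/9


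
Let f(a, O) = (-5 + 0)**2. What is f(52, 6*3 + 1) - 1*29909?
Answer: -29884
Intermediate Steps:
f(a, O) = 25 (f(a, O) = (-5)**2 = 25)
f(52, 6*3 + 1) - 1*29909 = 25 - 1*29909 = 25 - 29909 = -29884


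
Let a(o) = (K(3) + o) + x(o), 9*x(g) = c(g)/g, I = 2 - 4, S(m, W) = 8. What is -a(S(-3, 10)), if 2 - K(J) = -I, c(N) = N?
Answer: -73/9 ≈ -8.1111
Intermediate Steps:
I = -2
x(g) = 1/9 (x(g) = (g/g)/9 = (1/9)*1 = 1/9)
K(J) = 0 (K(J) = 2 - (-1)*(-2) = 2 - 1*2 = 2 - 2 = 0)
a(o) = 1/9 + o (a(o) = (0 + o) + 1/9 = o + 1/9 = 1/9 + o)
-a(S(-3, 10)) = -(1/9 + 8) = -1*73/9 = -73/9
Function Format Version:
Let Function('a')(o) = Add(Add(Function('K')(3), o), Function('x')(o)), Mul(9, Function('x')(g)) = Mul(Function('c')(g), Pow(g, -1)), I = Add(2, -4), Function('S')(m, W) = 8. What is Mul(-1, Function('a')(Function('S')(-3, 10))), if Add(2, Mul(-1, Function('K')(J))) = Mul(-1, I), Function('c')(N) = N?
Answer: Rational(-73, 9) ≈ -8.1111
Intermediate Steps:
I = -2
Function('x')(g) = Rational(1, 9) (Function('x')(g) = Mul(Rational(1, 9), Mul(g, Pow(g, -1))) = Mul(Rational(1, 9), 1) = Rational(1, 9))
Function('K')(J) = 0 (Function('K')(J) = Add(2, Mul(-1, Mul(-1, -2))) = Add(2, Mul(-1, 2)) = Add(2, -2) = 0)
Function('a')(o) = Add(Rational(1, 9), o) (Function('a')(o) = Add(Add(0, o), Rational(1, 9)) = Add(o, Rational(1, 9)) = Add(Rational(1, 9), o))
Mul(-1, Function('a')(Function('S')(-3, 10))) = Mul(-1, Add(Rational(1, 9), 8)) = Mul(-1, Rational(73, 9)) = Rational(-73, 9)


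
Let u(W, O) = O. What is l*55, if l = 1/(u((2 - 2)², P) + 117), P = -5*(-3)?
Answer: 5/12 ≈ 0.41667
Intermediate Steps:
P = 15
l = 1/132 (l = 1/(15 + 117) = 1/132 ≈ 0.0075758)
l*55 = (1/132)*55 = 5/12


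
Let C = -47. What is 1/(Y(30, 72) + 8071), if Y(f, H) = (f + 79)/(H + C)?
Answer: 25/201884 ≈ 0.00012383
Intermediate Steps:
Y(f, H) = (79 + f)/(-47 + H) (Y(f, H) = (f + 79)/(H - 47) = (79 + f)/(-47 + H))
1/(Y(30, 72) + 8071) = 1/((79 + 30)/(-47 + 72) + 8071) = 1/(109/25 + 8071) = 1/(201884/25) = 25/201884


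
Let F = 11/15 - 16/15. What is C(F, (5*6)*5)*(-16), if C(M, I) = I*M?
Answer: 800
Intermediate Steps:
F = -⅓ (F = 11*(1/15) - 16*1/15 = 11/15 - 16/15 = -⅓ ≈ -0.33333)
C(F, (5*6)*5)*(-16) = (((5*6)*5)*(-⅓))*(-16) = ((30*5)*(-⅓))*(-16) = (150*(-⅓))*(-16) = -50*(-16) = 800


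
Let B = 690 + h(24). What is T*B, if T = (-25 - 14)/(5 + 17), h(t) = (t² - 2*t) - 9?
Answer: -47151/22 ≈ -2143.2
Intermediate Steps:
h(t) = -9 + t² - 2*t
B = 1209 (B = 690 + (-9 + 24² - 2*24) = 690 + (-9 + 576 - 48) = 690 + 519 = 1209)
T = -39/22 ≈ -1.7727
T*B = -39/22*1209 = -47151/22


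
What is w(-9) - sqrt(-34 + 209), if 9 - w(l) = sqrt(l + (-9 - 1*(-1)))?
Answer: 9 - 5*sqrt(7) - I*sqrt(17) ≈ -4.2288 - 4.1231*I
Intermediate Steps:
w(l) = 9 - sqrt(-8 + l) (w(l) = 9 - sqrt(l + (-9 - 1*(-1))) = 9 - sqrt(l + (-9 + 1)) = 9 - sqrt(l - 8) = 9 - sqrt(-8 + l))
w(-9) - sqrt(-34 + 209) = (9 - sqrt(-8 - 9)) - sqrt(-34 + 209) = (9 - sqrt(-17)) - sqrt(175) = (9 - I*sqrt(17)) - 5*sqrt(7) = 9 - 5*sqrt(7) - I*sqrt(17)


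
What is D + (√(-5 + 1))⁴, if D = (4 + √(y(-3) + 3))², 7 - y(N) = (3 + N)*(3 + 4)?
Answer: 42 + 8*√10 ≈ 67.298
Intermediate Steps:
y(N) = -14 - 7*N (y(N) = 7 - (3 + N)*(3 + 4) = 7 - (3 + N)*7 = 7 - (21 + 7*N) = 7 + (-21 - 7*N) = -14 - 7*N)
D = (4 + √10)² (D = (4 + √((-14 - 7*(-3)) + 3))² = (4 + √((-14 + 21) + 3))² = (4 + √(7 + 3))² = (4 + √10)² ≈ 51.298)
D + (√(-5 + 1))⁴ = (4 + √10)² + (√(-5 + 1))⁴ = (4 + √10)² + (√(-4))⁴ = (4 + √10)² + (2*I)⁴ = (4 + √10)² + 16 = 16 + (4 + √10)²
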